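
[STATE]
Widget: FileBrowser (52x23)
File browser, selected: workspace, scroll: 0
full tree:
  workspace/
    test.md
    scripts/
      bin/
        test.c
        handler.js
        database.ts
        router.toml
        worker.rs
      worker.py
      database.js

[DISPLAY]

> [-] workspace/                                    
    test.md                                         
    [+] scripts/                                    
                                                    
                                                    
                                                    
                                                    
                                                    
                                                    
                                                    
                                                    
                                                    
                                                    
                                                    
                                                    
                                                    
                                                    
                                                    
                                                    
                                                    
                                                    
                                                    
                                                    


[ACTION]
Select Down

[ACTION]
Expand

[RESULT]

  [-] workspace/                                    
  > test.md                                         
    [+] scripts/                                    
                                                    
                                                    
                                                    
                                                    
                                                    
                                                    
                                                    
                                                    
                                                    
                                                    
                                                    
                                                    
                                                    
                                                    
                                                    
                                                    
                                                    
                                                    
                                                    
                                                    


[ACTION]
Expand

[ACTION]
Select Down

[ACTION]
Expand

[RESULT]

  [-] workspace/                                    
    test.md                                         
  > [-] scripts/                                    
      [+] bin/                                      
      worker.py                                     
      database.js                                   
                                                    
                                                    
                                                    
                                                    
                                                    
                                                    
                                                    
                                                    
                                                    
                                                    
                                                    
                                                    
                                                    
                                                    
                                                    
                                                    
                                                    


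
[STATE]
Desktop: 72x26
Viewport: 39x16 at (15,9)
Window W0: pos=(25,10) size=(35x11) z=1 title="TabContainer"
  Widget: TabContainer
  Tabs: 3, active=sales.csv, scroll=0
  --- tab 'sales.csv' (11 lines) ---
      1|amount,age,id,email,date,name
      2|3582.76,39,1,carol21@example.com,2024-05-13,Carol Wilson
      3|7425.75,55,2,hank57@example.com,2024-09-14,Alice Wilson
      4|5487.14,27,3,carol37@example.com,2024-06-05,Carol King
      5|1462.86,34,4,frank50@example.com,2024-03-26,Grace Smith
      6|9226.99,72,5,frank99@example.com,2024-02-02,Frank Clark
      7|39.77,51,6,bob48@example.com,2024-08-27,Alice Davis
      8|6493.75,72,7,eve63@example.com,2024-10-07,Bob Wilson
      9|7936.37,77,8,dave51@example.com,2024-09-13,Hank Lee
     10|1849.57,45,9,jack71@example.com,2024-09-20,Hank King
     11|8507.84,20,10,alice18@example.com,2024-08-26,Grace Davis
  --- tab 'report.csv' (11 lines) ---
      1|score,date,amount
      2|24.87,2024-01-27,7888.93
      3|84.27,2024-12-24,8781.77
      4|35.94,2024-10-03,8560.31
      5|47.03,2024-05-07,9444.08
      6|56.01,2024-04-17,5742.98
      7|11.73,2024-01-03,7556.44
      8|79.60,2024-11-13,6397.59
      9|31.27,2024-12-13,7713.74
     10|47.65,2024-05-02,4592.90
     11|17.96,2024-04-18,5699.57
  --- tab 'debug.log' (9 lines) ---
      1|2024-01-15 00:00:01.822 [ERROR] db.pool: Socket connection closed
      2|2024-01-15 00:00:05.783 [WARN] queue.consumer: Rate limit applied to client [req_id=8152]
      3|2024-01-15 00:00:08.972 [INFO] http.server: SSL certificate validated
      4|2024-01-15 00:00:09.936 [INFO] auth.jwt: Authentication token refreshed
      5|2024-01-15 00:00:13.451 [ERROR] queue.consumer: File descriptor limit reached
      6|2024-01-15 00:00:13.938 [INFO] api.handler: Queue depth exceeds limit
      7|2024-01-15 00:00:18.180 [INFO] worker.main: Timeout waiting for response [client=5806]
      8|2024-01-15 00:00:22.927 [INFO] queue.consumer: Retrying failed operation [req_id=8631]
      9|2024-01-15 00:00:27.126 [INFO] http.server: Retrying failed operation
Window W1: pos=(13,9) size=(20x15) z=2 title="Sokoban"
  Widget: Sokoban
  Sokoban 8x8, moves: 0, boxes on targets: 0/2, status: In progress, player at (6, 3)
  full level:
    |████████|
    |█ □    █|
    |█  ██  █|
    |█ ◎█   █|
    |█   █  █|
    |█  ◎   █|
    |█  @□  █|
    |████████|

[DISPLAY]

━━━━━━━━━━━━━━━━━┓                     
Sokoban          ┃━━━━━━━━━━━━━━━━━━━━━
─────────────────┨tainer               
███████          ┃─────────────────────
 □    █          ┃csv]│ report.csv │ de
  ██  █          ┃─────────────────────
 ◎█   █          ┃age,id,email,date,nam
   █  █          ┃,39,1,carol21@example
  ◎   █          ┃,55,2,hank57@example.
  @□  █          ┃,27,3,carol37@example
███████          ┃,34,4,frank50@example
oves: 0  0/2     ┃━━━━━━━━━━━━━━━━━━━━━
                 ┃                     
                 ┃                     
━━━━━━━━━━━━━━━━━┛                     
                                       


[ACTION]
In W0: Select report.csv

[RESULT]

━━━━━━━━━━━━━━━━━┓                     
Sokoban          ┃━━━━━━━━━━━━━━━━━━━━━
─────────────────┨tainer               
███████          ┃─────────────────────
 □    █          ┃csv │[report.csv]│ de
  ██  █          ┃─────────────────────
 ◎█   █          ┃ate,amount           
   █  █          ┃024-01-27,7888.93    
  ◎   █          ┃024-12-24,8781.77    
  @□  █          ┃024-10-03,8560.31    
███████          ┃024-05-07,9444.08    
oves: 0  0/2     ┃━━━━━━━━━━━━━━━━━━━━━
                 ┃                     
                 ┃                     
━━━━━━━━━━━━━━━━━┛                     
                                       


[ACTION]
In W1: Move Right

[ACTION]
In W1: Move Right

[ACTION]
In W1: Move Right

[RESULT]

━━━━━━━━━━━━━━━━━┓                     
Sokoban          ┃━━━━━━━━━━━━━━━━━━━━━
─────────────────┨tainer               
███████          ┃─────────────────────
 □    █          ┃csv │[report.csv]│ de
  ██  █          ┃─────────────────────
 ◎█   █          ┃ate,amount           
   █  █          ┃024-01-27,7888.93    
  ◎   █          ┃024-12-24,8781.77    
    @□█          ┃024-10-03,8560.31    
███████          ┃024-05-07,9444.08    
oves: 2  0/2     ┃━━━━━━━━━━━━━━━━━━━━━
                 ┃                     
                 ┃                     
━━━━━━━━━━━━━━━━━┛                     
                                       


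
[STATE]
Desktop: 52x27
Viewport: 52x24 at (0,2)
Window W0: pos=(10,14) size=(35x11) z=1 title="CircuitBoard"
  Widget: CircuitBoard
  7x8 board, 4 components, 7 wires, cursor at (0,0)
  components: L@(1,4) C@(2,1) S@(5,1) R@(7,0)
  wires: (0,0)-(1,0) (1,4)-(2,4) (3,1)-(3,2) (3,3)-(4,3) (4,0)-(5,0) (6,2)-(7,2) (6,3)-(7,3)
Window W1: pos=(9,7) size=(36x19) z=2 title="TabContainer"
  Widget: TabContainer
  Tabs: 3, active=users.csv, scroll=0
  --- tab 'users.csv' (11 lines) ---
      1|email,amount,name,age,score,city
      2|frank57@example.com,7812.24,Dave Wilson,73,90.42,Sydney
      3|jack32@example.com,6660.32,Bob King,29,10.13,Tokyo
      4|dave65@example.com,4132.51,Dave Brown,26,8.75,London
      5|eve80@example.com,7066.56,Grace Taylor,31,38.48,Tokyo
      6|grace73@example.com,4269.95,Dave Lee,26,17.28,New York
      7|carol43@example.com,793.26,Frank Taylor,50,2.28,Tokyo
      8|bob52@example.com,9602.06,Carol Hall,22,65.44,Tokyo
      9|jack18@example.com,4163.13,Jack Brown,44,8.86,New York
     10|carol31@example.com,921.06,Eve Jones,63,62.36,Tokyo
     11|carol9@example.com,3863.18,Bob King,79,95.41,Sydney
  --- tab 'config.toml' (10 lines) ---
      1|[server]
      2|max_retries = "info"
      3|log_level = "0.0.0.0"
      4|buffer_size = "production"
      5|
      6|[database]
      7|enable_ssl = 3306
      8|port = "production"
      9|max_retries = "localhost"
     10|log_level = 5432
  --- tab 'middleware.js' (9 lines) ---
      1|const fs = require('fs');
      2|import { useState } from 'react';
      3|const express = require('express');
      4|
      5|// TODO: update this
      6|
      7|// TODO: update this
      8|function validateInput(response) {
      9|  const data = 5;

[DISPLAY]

                                                    
                                                    
                                                    
                                                    
                                                    
         ┏━━━━━━━━━━━━━━━━━━━━━━━━━━━━━━━━━━┓       
         ┃ TabContainer                     ┃       
         ┠──────────────────────────────────┨       
         ┃[users.csv]│ config.toml │ middlew┃       
         ┃──────────────────────────────────┃       
         ┃email,amount,name,age,score,city  ┃       
         ┃frank57@example.com,7812.24,Dave W┃       
         ┃jack32@example.com,6660.32,Bob Kin┃       
         ┃dave65@example.com,4132.51,Dave Br┃       
         ┃eve80@example.com,7066.56,Grace Ta┃       
         ┃grace73@example.com,4269.95,Dave L┃       
         ┃carol43@example.com,793.26,Frank T┃       
         ┃bob52@example.com,9602.06,Carol Ha┃       
         ┃jack18@example.com,4163.13,Jack Br┃       
         ┃carol31@example.com,921.06,Eve Jon┃       
         ┃carol9@example.com,3863.18,Bob Kin┃       
         ┃                                  ┃       
         ┃                                  ┃       
         ┗━━━━━━━━━━━━━━━━━━━━━━━━━━━━━━━━━━┛       


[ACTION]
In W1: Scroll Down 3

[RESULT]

                                                    
                                                    
                                                    
                                                    
                                                    
         ┏━━━━━━━━━━━━━━━━━━━━━━━━━━━━━━━━━━┓       
         ┃ TabContainer                     ┃       
         ┠──────────────────────────────────┨       
         ┃[users.csv]│ config.toml │ middlew┃       
         ┃──────────────────────────────────┃       
         ┃dave65@example.com,4132.51,Dave Br┃       
         ┃eve80@example.com,7066.56,Grace Ta┃       
         ┃grace73@example.com,4269.95,Dave L┃       
         ┃carol43@example.com,793.26,Frank T┃       
         ┃bob52@example.com,9602.06,Carol Ha┃       
         ┃jack18@example.com,4163.13,Jack Br┃       
         ┃carol31@example.com,921.06,Eve Jon┃       
         ┃carol9@example.com,3863.18,Bob Kin┃       
         ┃                                  ┃       
         ┃                                  ┃       
         ┃                                  ┃       
         ┃                                  ┃       
         ┃                                  ┃       
         ┗━━━━━━━━━━━━━━━━━━━━━━━━━━━━━━━━━━┛       


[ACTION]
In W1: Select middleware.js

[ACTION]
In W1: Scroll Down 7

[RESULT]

                                                    
                                                    
                                                    
                                                    
                                                    
         ┏━━━━━━━━━━━━━━━━━━━━━━━━━━━━━━━━━━┓       
         ┃ TabContainer                     ┃       
         ┠──────────────────────────────────┨       
         ┃ users.csv │ config.toml │[middlew┃       
         ┃──────────────────────────────────┃       
         ┃function validateInput(response) {┃       
         ┃  const data = 5;                 ┃       
         ┃                                  ┃       
         ┃                                  ┃       
         ┃                                  ┃       
         ┃                                  ┃       
         ┃                                  ┃       
         ┃                                  ┃       
         ┃                                  ┃       
         ┃                                  ┃       
         ┃                                  ┃       
         ┃                                  ┃       
         ┃                                  ┃       
         ┗━━━━━━━━━━━━━━━━━━━━━━━━━━━━━━━━━━┛       


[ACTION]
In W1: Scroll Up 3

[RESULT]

                                                    
                                                    
                                                    
                                                    
                                                    
         ┏━━━━━━━━━━━━━━━━━━━━━━━━━━━━━━━━━━┓       
         ┃ TabContainer                     ┃       
         ┠──────────────────────────────────┨       
         ┃ users.csv │ config.toml │[middlew┃       
         ┃──────────────────────────────────┃       
         ┃// TODO: update this              ┃       
         ┃                                  ┃       
         ┃// TODO: update this              ┃       
         ┃function validateInput(response) {┃       
         ┃  const data = 5;                 ┃       
         ┃                                  ┃       
         ┃                                  ┃       
         ┃                                  ┃       
         ┃                                  ┃       
         ┃                                  ┃       
         ┃                                  ┃       
         ┃                                  ┃       
         ┃                                  ┃       
         ┗━━━━━━━━━━━━━━━━━━━━━━━━━━━━━━━━━━┛       


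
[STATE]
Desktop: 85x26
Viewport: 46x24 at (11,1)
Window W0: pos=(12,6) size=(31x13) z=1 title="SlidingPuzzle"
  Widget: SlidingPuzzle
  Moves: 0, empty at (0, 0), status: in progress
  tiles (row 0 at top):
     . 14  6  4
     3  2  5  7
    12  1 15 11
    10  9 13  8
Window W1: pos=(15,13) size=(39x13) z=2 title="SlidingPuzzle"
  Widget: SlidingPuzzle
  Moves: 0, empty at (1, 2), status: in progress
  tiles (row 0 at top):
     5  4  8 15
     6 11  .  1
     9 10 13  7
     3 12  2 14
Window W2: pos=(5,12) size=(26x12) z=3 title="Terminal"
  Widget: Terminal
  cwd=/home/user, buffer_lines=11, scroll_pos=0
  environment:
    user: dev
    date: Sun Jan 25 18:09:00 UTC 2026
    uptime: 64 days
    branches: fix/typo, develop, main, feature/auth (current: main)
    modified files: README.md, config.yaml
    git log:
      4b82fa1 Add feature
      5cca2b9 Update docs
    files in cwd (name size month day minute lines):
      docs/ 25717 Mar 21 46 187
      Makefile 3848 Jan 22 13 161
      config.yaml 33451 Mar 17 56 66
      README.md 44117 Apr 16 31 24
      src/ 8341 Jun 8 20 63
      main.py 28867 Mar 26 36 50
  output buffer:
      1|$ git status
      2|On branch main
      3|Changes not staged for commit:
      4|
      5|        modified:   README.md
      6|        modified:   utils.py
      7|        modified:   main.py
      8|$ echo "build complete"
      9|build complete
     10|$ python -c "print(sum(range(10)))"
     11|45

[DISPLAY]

                                              
                                              
                                              
                                              
                                              
 ┏━━━━━━━━━━━━━━━━━━━━━━━━━━━━━┓              
 ┃ SlidingPuzzle               ┃              
 ┠─────────────────────────────┨              
 ┃┌────┬────┬────┬────┐        ┃              
 ┃│    │ 14 │  6 │  4 │        ┃              
 ┃├────┼────┼────┼────┤        ┃              
━━━━━━━━━━━━━━━━━━━┓7 │        ┃              
inal               ┃━━━━━━━━━━━━━━━━━━━━━━┓   
───────────────────┨                      ┃   
 status            ┃──────────────────────┨   
anch main          ┃┬────┐                ┃   
es not staged for c┃│ 15 │                ┃   
                   ┃┼────┤                ┃   
   modified:   READ┃│  1 │                ┃   
   modified:   util┃┼────┤                ┃   
   modified:   main┃│  7 │                ┃   
o "build complete" ┃┼────┤                ┃   
━━━━━━━━━━━━━━━━━━━┛│ 14 │                ┃   
    ┃└────┴────┴────┴────┘                ┃   


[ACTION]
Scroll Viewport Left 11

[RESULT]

                                              
                                              
                                              
                                              
                                              
            ┏━━━━━━━━━━━━━━━━━━━━━━━━━━━━━┓   
            ┃ SlidingPuzzle               ┃   
            ┠─────────────────────────────┨   
            ┃┌────┬────┬────┬────┐        ┃   
            ┃│    │ 14 │  6 │  4 │        ┃   
            ┃├────┼────┼────┼────┤        ┃   
     ┏━━━━━━━━━━━━━━━━━━━━━━━━┓7 │        ┃   
     ┃ Terminal               ┃━━━━━━━━━━━━━━━
     ┠────────────────────────┨               
     ┃$ git status            ┃───────────────
     ┃On branch main          ┃┬────┐         
     ┃Changes not staged for c┃│ 15 │         
     ┃                        ┃┼────┤         
     ┃        modified:   READ┃│  1 │         
     ┃        modified:   util┃┼────┤         
     ┃        modified:   main┃│  7 │         
     ┃$ echo "build complete" ┃┼────┤         
     ┗━━━━━━━━━━━━━━━━━━━━━━━━┛│ 14 │         
               ┃└────┴────┴────┴────┘         


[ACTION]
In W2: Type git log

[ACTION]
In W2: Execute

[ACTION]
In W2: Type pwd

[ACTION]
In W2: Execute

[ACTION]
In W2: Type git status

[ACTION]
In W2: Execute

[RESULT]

                                              
                                              
                                              
                                              
                                              
            ┏━━━━━━━━━━━━━━━━━━━━━━━━━━━━━┓   
            ┃ SlidingPuzzle               ┃   
            ┠─────────────────────────────┨   
            ┃┌────┬────┬────┬────┐        ┃   
            ┃│    │ 14 │  6 │  4 │        ┃   
            ┃├────┼────┼────┼────┤        ┃   
     ┏━━━━━━━━━━━━━━━━━━━━━━━━┓7 │        ┃   
     ┃ Terminal               ┃━━━━━━━━━━━━━━━
     ┠────────────────────────┨               
     ┃/home/user              ┃───────────────
     ┃$ git status            ┃┬────┐         
     ┃On branch main          ┃│ 15 │         
     ┃Changes not staged for c┃┼────┤         
     ┃                        ┃│  1 │         
     ┃        modified:   READ┃┼────┤         
     ┃        modified:   conf┃│  7 │         
     ┃$ █                     ┃┼────┤         
     ┗━━━━━━━━━━━━━━━━━━━━━━━━┛│ 14 │         
               ┃└────┴────┴────┴────┘         


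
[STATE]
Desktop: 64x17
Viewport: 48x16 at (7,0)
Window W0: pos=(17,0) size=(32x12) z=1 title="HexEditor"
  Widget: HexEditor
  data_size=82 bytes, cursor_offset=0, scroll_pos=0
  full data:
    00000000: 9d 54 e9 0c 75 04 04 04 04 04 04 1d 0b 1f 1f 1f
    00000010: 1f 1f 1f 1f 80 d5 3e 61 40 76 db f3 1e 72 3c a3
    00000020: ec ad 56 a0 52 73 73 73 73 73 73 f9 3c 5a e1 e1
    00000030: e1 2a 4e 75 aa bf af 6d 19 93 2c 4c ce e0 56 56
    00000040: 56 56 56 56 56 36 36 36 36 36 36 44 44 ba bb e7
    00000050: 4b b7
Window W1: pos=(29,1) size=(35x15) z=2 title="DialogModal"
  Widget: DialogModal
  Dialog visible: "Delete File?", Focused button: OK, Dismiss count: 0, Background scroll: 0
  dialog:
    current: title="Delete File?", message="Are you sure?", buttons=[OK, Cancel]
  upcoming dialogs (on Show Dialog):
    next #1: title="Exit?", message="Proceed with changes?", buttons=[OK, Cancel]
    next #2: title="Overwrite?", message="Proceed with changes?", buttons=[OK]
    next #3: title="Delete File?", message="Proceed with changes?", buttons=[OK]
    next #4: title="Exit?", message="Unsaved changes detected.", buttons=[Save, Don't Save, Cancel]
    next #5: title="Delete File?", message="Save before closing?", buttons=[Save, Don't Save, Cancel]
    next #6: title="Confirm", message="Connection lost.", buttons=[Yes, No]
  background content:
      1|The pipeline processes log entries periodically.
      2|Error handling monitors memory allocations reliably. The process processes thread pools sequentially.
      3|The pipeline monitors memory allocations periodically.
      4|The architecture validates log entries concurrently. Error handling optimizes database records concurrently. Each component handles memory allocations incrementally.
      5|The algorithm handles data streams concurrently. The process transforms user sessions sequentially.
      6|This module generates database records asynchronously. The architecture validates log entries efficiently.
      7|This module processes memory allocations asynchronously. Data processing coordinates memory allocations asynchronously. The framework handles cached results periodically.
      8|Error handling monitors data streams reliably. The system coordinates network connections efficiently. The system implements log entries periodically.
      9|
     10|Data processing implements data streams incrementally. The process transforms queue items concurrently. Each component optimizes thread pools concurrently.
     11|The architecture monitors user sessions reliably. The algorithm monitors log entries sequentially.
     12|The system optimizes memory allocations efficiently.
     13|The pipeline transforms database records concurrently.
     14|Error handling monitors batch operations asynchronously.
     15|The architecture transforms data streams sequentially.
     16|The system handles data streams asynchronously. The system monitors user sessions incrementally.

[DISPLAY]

          ┏━━━━━━━━━━━━━━━━━━━━━━━━━━━━━━┓      
          ┃ HexEditor ┏━━━━━━━━━━━━━━━━━━━━━━━━━
          ┠───────────┃ DialogModal             
          ┃00000000  9┠─────────────────────────
          ┃00000010  1┃The pipeline processes lo
          ┃00000020  e┃Error handling monitors m
          ┃00000030  e┃The pipeline monitors mem
          ┃00000040  5┃The arch┌───────────────┐
          ┃00000050  4┃The algo│  Delete File? │
          ┃           ┃This mod│ Are you sure? │
          ┃           ┃This mod│ [OK]  Cancel  │
          ┗━━━━━━━━━━━┃Error ha└───────────────┘
                      ┃                         
                      ┃Data processing implement
                      ┃The architecture monitors
                      ┗━━━━━━━━━━━━━━━━━━━━━━━━━


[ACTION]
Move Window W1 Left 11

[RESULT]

          ┏━━━━━━━━━━━━━━━━━━━━━━━━━━━━━━┓      
          ┃┏━━━━━━━━━━━━━━━━━━━━━━━━━━━━━━━━━┓  
          ┠┃ DialogModal                     ┃  
          ┃┠─────────────────────────────────┨  
          ┃┃The pipeline processes log entrie┃  
          ┃┃Error handling monitors memory al┃  
          ┃┃The pipeline monitors memory allo┃  
          ┃┃The arch┌───────────────┐s log en┃  
          ┃┃The algo│  Delete File? │a stream┃  
          ┃┃This mod│ Are you sure? │abase re┃  
          ┃┃This mod│ [OK]  Cancel  │ory allo┃  
          ┗┃Error ha└───────────────┘ata stre┃  
           ┃                                 ┃  
           ┃Data processing implements data s┃  
           ┃The architecture monitors user se┃  
           ┗━━━━━━━━━━━━━━━━━━━━━━━━━━━━━━━━━┛  


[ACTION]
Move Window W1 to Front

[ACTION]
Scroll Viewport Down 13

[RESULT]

          ┃┏━━━━━━━━━━━━━━━━━━━━━━━━━━━━━━━━━┓  
          ┠┃ DialogModal                     ┃  
          ┃┠─────────────────────────────────┨  
          ┃┃The pipeline processes log entrie┃  
          ┃┃Error handling monitors memory al┃  
          ┃┃The pipeline monitors memory allo┃  
          ┃┃The arch┌───────────────┐s log en┃  
          ┃┃The algo│  Delete File? │a stream┃  
          ┃┃This mod│ Are you sure? │abase re┃  
          ┃┃This mod│ [OK]  Cancel  │ory allo┃  
          ┗┃Error ha└───────────────┘ata stre┃  
           ┃                                 ┃  
           ┃Data processing implements data s┃  
           ┃The architecture monitors user se┃  
           ┗━━━━━━━━━━━━━━━━━━━━━━━━━━━━━━━━━┛  
                                                


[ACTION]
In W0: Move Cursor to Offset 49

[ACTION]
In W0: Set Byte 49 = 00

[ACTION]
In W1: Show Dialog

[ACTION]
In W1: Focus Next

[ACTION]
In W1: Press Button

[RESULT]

          ┃┏━━━━━━━━━━━━━━━━━━━━━━━━━━━━━━━━━┓  
          ┠┃ DialogModal                     ┃  
          ┃┠─────────────────────────────────┨  
          ┃┃The pipeline processes log entrie┃  
          ┃┃Error handling monitors memory al┃  
          ┃┃The pipeline monitors memory allo┃  
          ┃┃The architecture validates log en┃  
          ┃┃The algorithm handles data stream┃  
          ┃┃This module generates database re┃  
          ┃┃This module processes memory allo┃  
          ┗┃Error handling monitors data stre┃  
           ┃                                 ┃  
           ┃Data processing implements data s┃  
           ┃The architecture monitors user se┃  
           ┗━━━━━━━━━━━━━━━━━━━━━━━━━━━━━━━━━┛  
                                                


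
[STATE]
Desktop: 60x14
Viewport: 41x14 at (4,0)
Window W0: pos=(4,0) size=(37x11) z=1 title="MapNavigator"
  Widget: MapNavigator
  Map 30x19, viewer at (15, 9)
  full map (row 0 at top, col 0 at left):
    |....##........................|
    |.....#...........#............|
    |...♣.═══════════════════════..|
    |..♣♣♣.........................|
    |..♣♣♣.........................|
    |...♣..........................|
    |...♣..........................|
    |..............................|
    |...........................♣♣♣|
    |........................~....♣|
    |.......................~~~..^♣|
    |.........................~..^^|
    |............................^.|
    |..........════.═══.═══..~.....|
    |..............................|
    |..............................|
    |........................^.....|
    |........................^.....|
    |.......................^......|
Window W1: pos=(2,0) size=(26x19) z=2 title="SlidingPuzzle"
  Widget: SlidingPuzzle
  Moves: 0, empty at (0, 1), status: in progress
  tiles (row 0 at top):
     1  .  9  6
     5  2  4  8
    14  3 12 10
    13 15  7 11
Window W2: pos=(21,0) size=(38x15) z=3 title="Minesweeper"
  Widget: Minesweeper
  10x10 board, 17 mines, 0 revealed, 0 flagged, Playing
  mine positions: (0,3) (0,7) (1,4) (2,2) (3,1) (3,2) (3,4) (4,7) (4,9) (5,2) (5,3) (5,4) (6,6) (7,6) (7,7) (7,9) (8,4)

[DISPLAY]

━━━━━━━━━━━━━━━━━┏━━━━━━━━━━━━━━━━━━━━━━━
SlidingPuzzle    ┃ Minesweeper           
─────────────────┠───────────────────────
────┬────┬────┬──┃■■■■■■■■■■             
  1 │    │  9 │  ┃■■■■■■■■■■             
────┼────┼────┼──┃■■■■■■■■■■             
  5 │  2 │  4 │  ┃■■■■■■■■■■             
────┼────┼────┼──┃■■■■■■■■■■             
 14 │  3 │ 12 │ 1┃■■■■■■■■■■             
────┼────┼────┼──┃■■■■■■■■■■             
 13 │ 15 │  7 │ 1┃■■■■■■■■■■             
────┴────┴────┴──┃■■■■■■■■■■             
oves: 0          ┃■■■■■■■■■■             
                 ┃                       


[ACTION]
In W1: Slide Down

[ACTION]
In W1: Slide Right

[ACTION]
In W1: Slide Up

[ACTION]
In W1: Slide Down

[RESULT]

━━━━━━━━━━━━━━━━━┏━━━━━━━━━━━━━━━━━━━━━━━
SlidingPuzzle    ┃ Minesweeper           
─────────────────┠───────────────────────
────┬────┬────┬──┃■■■■■■■■■■             
    │  1 │  9 │  ┃■■■■■■■■■■             
────┼────┼────┼──┃■■■■■■■■■■             
  5 │  2 │  4 │  ┃■■■■■■■■■■             
────┼────┼────┼──┃■■■■■■■■■■             
 14 │  3 │ 12 │ 1┃■■■■■■■■■■             
────┼────┼────┼──┃■■■■■■■■■■             
 13 │ 15 │  7 │ 1┃■■■■■■■■■■             
────┴────┴────┴──┃■■■■■■■■■■             
oves: 3          ┃■■■■■■■■■■             
                 ┃                       


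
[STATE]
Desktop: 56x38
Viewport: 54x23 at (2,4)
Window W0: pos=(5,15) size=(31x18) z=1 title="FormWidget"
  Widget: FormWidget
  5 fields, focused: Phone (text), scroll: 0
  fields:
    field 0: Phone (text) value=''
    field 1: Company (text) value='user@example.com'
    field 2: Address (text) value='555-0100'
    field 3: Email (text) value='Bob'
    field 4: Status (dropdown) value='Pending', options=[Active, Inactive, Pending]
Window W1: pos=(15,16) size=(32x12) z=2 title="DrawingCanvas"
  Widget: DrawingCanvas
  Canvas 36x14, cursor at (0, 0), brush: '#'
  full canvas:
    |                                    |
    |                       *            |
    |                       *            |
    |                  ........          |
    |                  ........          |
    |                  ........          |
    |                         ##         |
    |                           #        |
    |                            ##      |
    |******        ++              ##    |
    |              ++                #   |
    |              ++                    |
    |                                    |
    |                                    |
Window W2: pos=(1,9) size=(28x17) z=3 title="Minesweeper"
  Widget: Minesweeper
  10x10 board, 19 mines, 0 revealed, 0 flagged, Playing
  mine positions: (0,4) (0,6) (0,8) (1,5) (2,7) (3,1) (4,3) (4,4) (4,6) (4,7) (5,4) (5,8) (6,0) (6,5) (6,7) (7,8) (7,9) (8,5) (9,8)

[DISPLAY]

                                                      
                                                      
                                                      
                                                      
                                                      
━━━━━━━━━━━━━━━━━━━━━━━━━━┓                           
 Minesweeper              ┃                           
──────────────────────────┨                           
■■■■■■■■■■                ┃                           
■■■■■■■■■■                ┃                           
■■■■■■■■■■                ┃                           
■■■■■■■■■■                ┃━━━━━━┓                    
■■■■■■■■■■                ┃━━━━━━━━━━━━━━━━━┓         
■■■■■■■■■■                ┃s                ┃         
■■■■■■■■■■                ┃─────────────────┨         
■■■■■■■■■■                ┃                 ┃         
■■■■■■■■■■                ┃          *      ┃         
■■■■■■■■■■                ┃          *      ┃         
                          ┃     ........    ┃         
                          ┃     ........    ┃         
                          ┃     ........    ┃         
━━━━━━━━━━━━━━━━━━━━━━━━━━┛            ##   ┃         
   ┃         ┃                           #  ┃         


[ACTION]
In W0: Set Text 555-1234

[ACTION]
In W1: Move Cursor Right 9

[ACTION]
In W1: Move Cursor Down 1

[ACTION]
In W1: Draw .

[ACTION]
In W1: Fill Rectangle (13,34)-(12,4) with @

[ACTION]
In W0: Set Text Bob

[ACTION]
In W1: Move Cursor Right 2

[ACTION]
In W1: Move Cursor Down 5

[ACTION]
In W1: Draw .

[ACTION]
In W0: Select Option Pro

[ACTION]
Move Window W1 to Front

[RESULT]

                                                      
                                                      
                                                      
                                                      
                                                      
━━━━━━━━━━━━━━━━━━━━━━━━━━┓                           
 Minesweeper              ┃                           
──────────────────────────┨                           
■■■■■■■■■■                ┃                           
■■■■■■■■■■                ┃                           
■■■■■■■■■■                ┃                           
■■■■■■■■■■                ┃━━━━━━┓                    
■■■■■■■■■■   ┏━━━━━━━━━━━━━━━━━━━━━━━━━━━━━━┓         
■■■■■■■■■■   ┃ DrawingCanvas                ┃         
■■■■■■■■■■   ┠──────────────────────────────┨         
■■■■■■■■■■   ┃                              ┃         
■■■■■■■■■■   ┃         .             *      ┃         
■■■■■■■■■■   ┃                       *      ┃         
             ┃                  ........    ┃         
             ┃                  ........    ┃         
             ┃                  ........    ┃         
━━━━━━━━━━━━━┃           .             ##   ┃         
   ┃         ┃                           #  ┃         
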